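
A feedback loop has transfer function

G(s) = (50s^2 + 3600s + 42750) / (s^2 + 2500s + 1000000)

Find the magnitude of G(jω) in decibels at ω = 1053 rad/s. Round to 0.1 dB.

26.5 dB

Substitute s = j1053:
Numerator: 50(j1053)^2 + 3600(j1053) + 42750 = -55397700 + j3790800
Denominator: (j1053)^2 + 2500(j1053) + 1000000 = -108809 + j2632500
|N| = √(55397700² + 3790800²) ≈ 5.5527e+07, ∠N ≈ 176.09°
|D| = √(108809² + 2632500²) ≈ 2.6347e+06, ∠D ≈ 92.37°
|G| = 5.5527e+07 / 2.6347e+06 ≈ 21.075
Gain = 20 log₁₀(21.075) ≈ 26.48 dB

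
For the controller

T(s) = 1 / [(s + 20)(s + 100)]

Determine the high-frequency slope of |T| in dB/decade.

Each pole contributes −20 dB/decade at high frequency; each zero contributes +20 dB/decade.
Net: 0 zero(s) − 2 pole(s) → -40 dB/decade.

-40 dB/decade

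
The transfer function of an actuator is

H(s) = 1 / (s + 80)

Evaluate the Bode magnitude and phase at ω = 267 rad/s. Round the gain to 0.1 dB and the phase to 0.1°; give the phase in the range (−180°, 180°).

-48.9 dB, -73.3°

At s = jω = j267:
pole (s+80): 80 + j267 → |·| = √(80²+267²) = √77689 ≈ 278.73, ∠ = arctan(267/80) ≈ 73.32°
|H| = 1 / 278.73 ≈ 0.0035877
Gain = 20 log₁₀(0.0035877) ≈ -48.90 dB
∠H = 0.00° − 73.32° = -73.32°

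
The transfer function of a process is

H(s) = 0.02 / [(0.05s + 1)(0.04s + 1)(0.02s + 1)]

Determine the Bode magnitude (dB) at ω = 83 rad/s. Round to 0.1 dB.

-63.1 dB

At ω = 83 rad/s:
pole (1 + j83·0.05) = 1 + j4.15 → |·| ≈ 4.2688, ∠ ≈ 76.45°
pole (1 + j83·0.04) = 1 + j3.32 → |·| ≈ 3.4673, ∠ ≈ 73.24°
pole (1 + j83·0.02) = 1 + j1.66 → |·| ≈ 1.9379, ∠ ≈ 58.93°
|H| = 0.02 · 1 / (4.2688 · 3.4673 · 1.9379) ≈ 0.00069727
Gain = 20 log₁₀(0.00069727) ≈ -63.13 dB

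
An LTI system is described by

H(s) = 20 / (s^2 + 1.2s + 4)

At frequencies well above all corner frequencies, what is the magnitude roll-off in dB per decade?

-40 dB/decade

Each pole contributes −20 dB/decade at high frequency; each zero contributes +20 dB/decade.
Net: 0 zero(s) − 2 pole(s) → -40 dB/decade.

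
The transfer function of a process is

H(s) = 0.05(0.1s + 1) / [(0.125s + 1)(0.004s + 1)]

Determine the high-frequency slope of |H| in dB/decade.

Each pole contributes −20 dB/decade at high frequency; each zero contributes +20 dB/decade.
Net: 1 zero(s) − 2 pole(s) → -20 dB/decade.

-20 dB/decade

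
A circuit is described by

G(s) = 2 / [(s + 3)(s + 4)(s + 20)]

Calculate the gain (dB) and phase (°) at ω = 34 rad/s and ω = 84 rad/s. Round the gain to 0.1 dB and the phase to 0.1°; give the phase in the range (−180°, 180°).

At s = jω = j34:
pole (s+3): 3 + j34 → |·| = √(3²+34²) = √1165 ≈ 34.132, ∠ = arctan(34/3) ≈ 84.96°
pole (s+4): 4 + j34 → |·| = √(4²+34²) = √1172 ≈ 34.234, ∠ = arctan(34/4) ≈ 83.29°
pole (s+20): 20 + j34 → |·| = √(20²+34²) = √1556 ≈ 39.446, ∠ = arctan(34/20) ≈ 59.53°
|G| = 2 / 46092 ≈ 4.3391e-05
Gain = 20 log₁₀(4.3391e-05) ≈ -87.25 dB
∠G = 0.00° − 227.78° = -227.78° ≡ 132.22° (principal value)

At s = jω = j84:
pole (s+3): 3 + j84 → |·| = √(3²+84²) = √7065 ≈ 84.054, ∠ = arctan(84/3) ≈ 87.95°
pole (s+4): 4 + j84 → |·| = √(4²+84²) = √7072 ≈ 84.095, ∠ = arctan(84/4) ≈ 87.27°
pole (s+20): 20 + j84 → |·| = √(20²+84²) = √7456 ≈ 86.348, ∠ = arctan(84/20) ≈ 76.61°
|G| = 2 / 6.1035e+05 ≈ 3.2768e-06
Gain = 20 log₁₀(3.2768e-06) ≈ -109.69 dB
∠G = 0.00° − 251.83° = -251.83° ≡ 108.17° (principal value)

ω = 34: -87.3 dB, 132.2°; ω = 84: -109.7 dB, 108.2°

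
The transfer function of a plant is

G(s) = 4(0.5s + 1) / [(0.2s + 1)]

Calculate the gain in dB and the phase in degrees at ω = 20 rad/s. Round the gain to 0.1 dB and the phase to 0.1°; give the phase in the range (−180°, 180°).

19.8 dB, 8.3°

At ω = 20 rad/s:
zero (1 + j20·0.5) = 1 + j10 → |·| ≈ 10.05, ∠ ≈ 84.29°
pole (1 + j20·0.2) = 1 + j4 → |·| ≈ 4.1231, ∠ ≈ 75.96°
|G| = 4 · 10.05 / (4.1231) ≈ 9.7499
Gain = 20 log₁₀(9.7499) ≈ 19.78 dB
∠G = (84.29°) − (75.96°) = 8.33°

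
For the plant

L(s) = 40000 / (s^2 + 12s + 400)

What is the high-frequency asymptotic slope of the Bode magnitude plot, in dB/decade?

-40 dB/decade

Each pole contributes −20 dB/decade at high frequency; each zero contributes +20 dB/decade.
Net: 0 zero(s) − 2 pole(s) → -40 dB/decade.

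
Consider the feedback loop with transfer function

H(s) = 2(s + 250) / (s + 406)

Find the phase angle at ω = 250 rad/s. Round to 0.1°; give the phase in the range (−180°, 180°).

At s = jω = j250:
zero (s+250): 250 + j250 → |·| = √(250²+250²) = √125000 ≈ 353.55, ∠ = arctan(250/250) ≈ 45.00°
pole (s+406): 406 + j250 → |·| = √(406²+250²) = √227336 ≈ 476.8, ∠ = arctan(250/406) ≈ 31.62°
∠H = 45.00° − 31.62° = 13.38°

13.4°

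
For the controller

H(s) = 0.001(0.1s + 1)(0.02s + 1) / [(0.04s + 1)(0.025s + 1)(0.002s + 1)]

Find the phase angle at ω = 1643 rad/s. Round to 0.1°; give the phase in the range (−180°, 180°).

At ω = 1643 rad/s:
zero (1 + j1643·0.1) = 1 + j164.3 → |·| ≈ 164.3, ∠ ≈ 89.65°
zero (1 + j1643·0.02) = 1 + j32.86 → |·| ≈ 32.875, ∠ ≈ 88.26°
pole (1 + j1643·0.04) = 1 + j65.72 → |·| ≈ 65.728, ∠ ≈ 89.13°
pole (1 + j1643·0.025) = 1 + j41.075 → |·| ≈ 41.087, ∠ ≈ 88.61°
pole (1 + j1643·0.002) = 1 + j3.286 → |·| ≈ 3.4348, ∠ ≈ 73.07°
∠H = (89.65° + 88.26°) − (89.13° + 88.61° + 73.07°) = -72.90°

-72.9°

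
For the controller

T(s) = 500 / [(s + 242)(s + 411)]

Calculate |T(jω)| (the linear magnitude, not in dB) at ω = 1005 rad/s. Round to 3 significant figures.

At s = jω = j1005:
pole (s+242): 242 + j1005 → |·| = √(242²+1005²) = √1068589 ≈ 1033.7, ∠ = arctan(1005/242) ≈ 76.46°
pole (s+411): 411 + j1005 → |·| = √(411²+1005²) = √1178946 ≈ 1085.8, ∠ = arctan(1005/411) ≈ 67.76°
|T| = 500 / 1.1224e+06 ≈ 0.00044547

0.000445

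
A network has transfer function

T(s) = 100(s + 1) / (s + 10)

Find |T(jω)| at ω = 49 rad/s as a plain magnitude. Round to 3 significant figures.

At s = jω = j49:
zero (s+1): 1 + j49 → |·| = √(1²+49²) = √2402 ≈ 49.01, ∠ = arctan(49/1) ≈ 88.83°
pole (s+10): 10 + j49 → |·| = √(10²+49²) = √2501 ≈ 50.01, ∠ = arctan(49/10) ≈ 78.47°
|T| = 100 · 49.01 / 50.01 ≈ 98

98.0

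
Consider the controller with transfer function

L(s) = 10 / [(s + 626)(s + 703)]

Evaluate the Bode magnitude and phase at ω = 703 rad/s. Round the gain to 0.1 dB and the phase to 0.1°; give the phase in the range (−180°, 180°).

-99.4 dB, -93.3°

At s = jω = j703:
pole (s+626): 626 + j703 → |·| = √(626²+703²) = √886085 ≈ 941.32, ∠ = arctan(703/626) ≈ 48.32°
pole (s+703): 703 + j703 → |·| = √(703²+703²) = √988418 ≈ 994.19, ∠ = arctan(703/703) ≈ 45.00°
|L| = 10 / 9.3585e+05 ≈ 1.0685e-05
Gain = 20 log₁₀(1.0685e-05) ≈ -99.42 dB
∠L = 0.00° − 93.32° = -93.32°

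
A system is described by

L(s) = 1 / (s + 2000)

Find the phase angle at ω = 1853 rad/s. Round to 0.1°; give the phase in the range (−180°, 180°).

-42.8°

Substitute s = j1853:
Numerator: 1 = 1 + j0
Denominator: (j1853) + 2000 = 2000 + j1853
|N| = √(1² + 0²) ≈ 1, ∠N ≈ 0.00°
|D| = √(2000² + 1853²) ≈ 2726.5, ∠D ≈ 42.82°
∠L = 0.00° − 42.82° = -42.82°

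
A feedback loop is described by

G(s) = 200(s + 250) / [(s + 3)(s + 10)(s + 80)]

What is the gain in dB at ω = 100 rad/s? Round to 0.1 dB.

-27.6 dB

At s = jω = j100:
zero (s+250): 250 + j100 → |·| = √(250²+100²) = √72500 ≈ 269.26, ∠ = arctan(100/250) ≈ 21.80°
pole (s+3): 3 + j100 → |·| = √(3²+100²) = √10009 ≈ 100.04, ∠ = arctan(100/3) ≈ 88.28°
pole (s+10): 10 + j100 → |·| = √(10²+100²) = √10100 ≈ 100.5, ∠ = arctan(100/10) ≈ 84.29°
pole (s+80): 80 + j100 → |·| = √(80²+100²) = √16400 ≈ 128.06, ∠ = arctan(100/80) ≈ 51.34°
|G| = 200 · 269.26 / 1.2875e+06 ≈ 0.041827
Gain = 20 log₁₀(0.041827) ≈ -27.57 dB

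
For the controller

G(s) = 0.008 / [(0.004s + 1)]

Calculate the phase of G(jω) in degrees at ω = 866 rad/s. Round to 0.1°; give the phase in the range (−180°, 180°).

-73.9°

At ω = 866 rad/s:
pole (1 + j866·0.004) = 1 + j3.464 → |·| ≈ 3.6055, ∠ ≈ 73.90°
∠G = (0°) − (73.90°) = -73.90°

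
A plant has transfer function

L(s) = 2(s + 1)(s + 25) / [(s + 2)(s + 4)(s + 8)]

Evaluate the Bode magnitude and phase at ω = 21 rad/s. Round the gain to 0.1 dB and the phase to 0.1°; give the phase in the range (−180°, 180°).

-17.4 dB, -105.6°

At s = jω = j21:
zero (s+1): 1 + j21 → |·| = √(1²+21²) = √442 ≈ 21.024, ∠ = arctan(21/1) ≈ 87.27°
zero (s+25): 25 + j21 → |·| = √(25²+21²) = √1066 ≈ 32.65, ∠ = arctan(21/25) ≈ 40.03°
pole (s+2): 2 + j21 → |·| = √(2²+21²) = √445 ≈ 21.095, ∠ = arctan(21/2) ≈ 84.56°
pole (s+4): 4 + j21 → |·| = √(4²+21²) = √457 ≈ 21.378, ∠ = arctan(21/4) ≈ 79.22°
pole (s+8): 8 + j21 → |·| = √(8²+21²) = √505 ≈ 22.472, ∠ = arctan(21/8) ≈ 69.15°
|L| = 2 · 686.43 / 10134 ≈ 0.13547
Gain = 20 log₁₀(0.13547) ≈ -17.36 dB
∠L = 127.30° − 232.93° = -105.63°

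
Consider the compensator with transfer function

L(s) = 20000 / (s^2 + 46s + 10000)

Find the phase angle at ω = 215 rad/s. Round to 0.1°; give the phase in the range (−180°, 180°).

-164.7°

At s = jω = j215:
quadratic: (j215)² + 46·j215 + 10000 = -36225 + j9890 → |·| ≈ 37551, ∠ ≈ 164.73°
∠L = 0.00° − 164.73° = -164.73°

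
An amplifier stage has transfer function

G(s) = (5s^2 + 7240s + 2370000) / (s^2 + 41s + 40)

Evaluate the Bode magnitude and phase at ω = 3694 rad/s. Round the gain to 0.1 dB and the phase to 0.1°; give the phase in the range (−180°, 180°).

14.3 dB, -21.5°

Substitute s = j3694:
Numerator: 5(j3694)^2 + 7240(j3694) + 2370000 = -65858180 + j26744560
Denominator: (j3694)^2 + 41(j3694) + 40 = -13645596 + j151454
|N| = √(65858180² + 26744560²) ≈ 7.1081e+07, ∠N ≈ 157.90°
|D| = √(13645596² + 151454²) ≈ 1.3646e+07, ∠D ≈ 179.36°
|G| = 7.1081e+07 / 1.3646e+07 ≈ 5.2089
Gain = 20 log₁₀(5.2089) ≈ 14.33 dB
∠G = 157.90° − 179.36° = -21.46°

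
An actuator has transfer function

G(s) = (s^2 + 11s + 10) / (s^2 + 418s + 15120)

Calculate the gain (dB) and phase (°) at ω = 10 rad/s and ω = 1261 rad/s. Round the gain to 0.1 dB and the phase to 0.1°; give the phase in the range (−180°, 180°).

Substitute s = j10:
Numerator: (j10)^2 + 11(j10) + 10 = -90 + j110
Denominator: (j10)^2 + 418(j10) + 15120 = 15020 + j4180
|N| = √(90² + 110²) ≈ 142.13, ∠N ≈ 129.29°
|D| = √(15020² + 4180²) ≈ 15591, ∠D ≈ 15.55°
|G| = 142.13 / 15591 ≈ 0.0091162
Gain = 20 log₁₀(0.0091162) ≈ -40.80 dB
∠G = 129.29° − 15.55° = 113.74°

Substitute s = j1261:
Numerator: (j1261)^2 + 11(j1261) + 10 = -1590111 + j13871
Denominator: (j1261)^2 + 418(j1261) + 15120 = -1575001 + j527098
|N| = √(1590111² + 13871²) ≈ 1.5902e+06, ∠N ≈ 179.50°
|D| = √(1575001² + 527098²) ≈ 1.6609e+06, ∠D ≈ 161.50°
|G| = 1.5902e+06 / 1.6609e+06 ≈ 0.95743
Gain = 20 log₁₀(0.95743) ≈ -0.38 dB
∠G = 179.50° − 161.50° = 18.00°

ω = 10: -40.8 dB, 113.7°; ω = 1261: -0.4 dB, 18.0°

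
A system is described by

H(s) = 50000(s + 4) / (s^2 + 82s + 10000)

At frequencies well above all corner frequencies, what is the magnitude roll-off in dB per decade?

Each pole contributes −20 dB/decade at high frequency; each zero contributes +20 dB/decade.
Net: 1 zero(s) − 2 pole(s) → -20 dB/decade.

-20 dB/decade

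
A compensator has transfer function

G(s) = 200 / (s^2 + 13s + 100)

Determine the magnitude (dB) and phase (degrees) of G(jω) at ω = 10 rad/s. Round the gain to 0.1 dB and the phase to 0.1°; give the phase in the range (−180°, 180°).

At s = jω = j10:
quadratic: (j10)² + 13·j10 + 100 = 0 + j130 → |·| ≈ 130, ∠ ≈ 90.00°
|G| = 200 / 130 ≈ 1.5385
Gain = 20 log₁₀(1.5385) ≈ 3.74 dB
∠G = 0.00° − 90.00° = -90.00°

3.7 dB, -90.0°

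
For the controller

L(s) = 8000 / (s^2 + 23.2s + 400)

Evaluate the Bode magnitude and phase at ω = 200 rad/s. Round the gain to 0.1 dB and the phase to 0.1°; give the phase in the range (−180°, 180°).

At s = jω = j200:
quadratic: (j200)² + 23.2·j200 + 400 = -39600 + j4640 → |·| ≈ 39871, ∠ ≈ 173.32°
|L| = 8000 / 39871 ≈ 0.20065
Gain = 20 log₁₀(0.20065) ≈ -13.95 dB
∠L = 0.00° − 173.32° = -173.32°

-14.0 dB, -173.3°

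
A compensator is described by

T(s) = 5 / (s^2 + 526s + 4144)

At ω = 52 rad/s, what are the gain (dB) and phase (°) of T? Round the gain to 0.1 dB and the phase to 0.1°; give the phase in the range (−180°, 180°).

-74.8 dB, -87.0°

Substitute s = j52:
Numerator: 5 = 5 + j0
Denominator: (j52)^2 + 526(j52) + 4144 = 1440 + j27352
|N| = √(5² + 0²) ≈ 5, ∠N ≈ 0.00°
|D| = √(1440² + 27352²) ≈ 27390, ∠D ≈ 86.99°
|T| = 5 / 27390 ≈ 0.00018255
Gain = 20 log₁₀(0.00018255) ≈ -74.77 dB
∠T = 0.00° − 86.99° = -86.99°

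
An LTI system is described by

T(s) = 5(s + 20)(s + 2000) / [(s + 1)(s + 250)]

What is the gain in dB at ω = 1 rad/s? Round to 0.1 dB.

55.1 dB

At s = jω = j1:
zero (s+20): 20 + j1 → |·| = √(20²+1²) = √401 ≈ 20.025, ∠ = arctan(1/20) ≈ 2.86°
zero (s+2000): 2000 + j1 → |·| = √(2000²+1²) = √4000001 ≈ 2000, ∠ = arctan(1/2000) ≈ 0.03°
pole (s+1): 1 + j1 → |·| = √(1²+1²) = √2 ≈ 1.4142, ∠ = arctan(1/1) ≈ 45.00°
pole (s+250): 250 + j1 → |·| = √(250²+1²) = √62501 ≈ 250, ∠ = arctan(1/250) ≈ 0.23°
|T| = 5 · 40050 / 353.55 ≈ 566.4
Gain = 20 log₁₀(566.4) ≈ 55.06 dB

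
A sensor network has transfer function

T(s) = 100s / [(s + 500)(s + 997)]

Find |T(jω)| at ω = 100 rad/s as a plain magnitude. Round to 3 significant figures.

At s = jω = j100:
zero at origin: s = j100 → |·| = 100, ∠ = 90.00°
pole (s+500): 500 + j100 → |·| = √(500²+100²) = √260000 ≈ 509.9, ∠ = arctan(100/500) ≈ 11.31°
pole (s+997): 997 + j100 → |·| = √(997²+100²) = √1004009 ≈ 1002, ∠ = arctan(100/997) ≈ 5.73°
|T| = 100 · 100 / 5.1092e+05 ≈ 0.019573

0.0196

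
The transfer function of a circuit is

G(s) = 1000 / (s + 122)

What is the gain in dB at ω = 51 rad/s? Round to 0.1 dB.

17.6 dB

Substitute s = j51:
Numerator: 1000 = 1000 + j0
Denominator: (j51) + 122 = 122 + j51
|N| = √(1000² + 0²) ≈ 1000, ∠N ≈ 0.00°
|D| = √(122² + 51²) ≈ 132.23, ∠D ≈ 22.69°
|G| = 1000 / 132.23 ≈ 7.5626
Gain = 20 log₁₀(7.5626) ≈ 17.57 dB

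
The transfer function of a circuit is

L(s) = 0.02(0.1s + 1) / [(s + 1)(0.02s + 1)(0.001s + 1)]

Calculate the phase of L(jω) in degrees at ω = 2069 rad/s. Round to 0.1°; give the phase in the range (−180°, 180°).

-153.1°

At ω = 2069 rad/s:
zero (1 + j2069·0.1) = 1 + j206.9 → |·| ≈ 206.9, ∠ ≈ 89.72°
pole (1 + j2069·1) = 1 + j2069 → |·| ≈ 2069, ∠ ≈ 89.97°
pole (1 + j2069·0.02) = 1 + j41.38 → |·| ≈ 41.392, ∠ ≈ 88.62°
pole (1 + j2069·0.001) = 1 + j2.069 → |·| ≈ 2.298, ∠ ≈ 64.20°
∠L = (89.72°) − (89.97° + 88.62° + 64.20°) = -153.07°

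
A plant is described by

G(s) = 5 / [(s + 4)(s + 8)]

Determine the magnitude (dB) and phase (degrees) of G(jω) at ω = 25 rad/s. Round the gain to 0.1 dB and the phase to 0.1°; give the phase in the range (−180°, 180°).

-42.5 dB, -153.2°

At s = jω = j25:
pole (s+4): 4 + j25 → |·| = √(4²+25²) = √641 ≈ 25.318, ∠ = arctan(25/4) ≈ 80.91°
pole (s+8): 8 + j25 → |·| = √(8²+25²) = √689 ≈ 26.249, ∠ = arctan(25/8) ≈ 72.26°
|G| = 5 / 664.57 ≈ 0.0075237
Gain = 20 log₁₀(0.0075237) ≈ -42.47 dB
∠G = 0.00° − 153.17° = -153.17°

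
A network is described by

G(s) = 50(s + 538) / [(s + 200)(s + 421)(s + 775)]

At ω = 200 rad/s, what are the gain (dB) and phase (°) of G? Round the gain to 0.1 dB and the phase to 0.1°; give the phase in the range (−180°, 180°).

-71.3 dB, -64.5°

At s = jω = j200:
zero (s+538): 538 + j200 → |·| = √(538²+200²) = √329444 ≈ 573.97, ∠ = arctan(200/538) ≈ 20.39°
pole (s+200): 200 + j200 → |·| = √(200²+200²) = √80000 ≈ 282.84, ∠ = arctan(200/200) ≈ 45.00°
pole (s+421): 421 + j200 → |·| = √(421²+200²) = √217241 ≈ 466.09, ∠ = arctan(200/421) ≈ 25.41°
pole (s+775): 775 + j200 → |·| = √(775²+200²) = √640625 ≈ 800.39, ∠ = arctan(200/775) ≈ 14.47°
|G| = 50 · 573.97 / 1.0551e+08 ≈ 0.000272
Gain = 20 log₁₀(0.000272) ≈ -71.31 dB
∠G = 20.39° − 84.88° = -64.49°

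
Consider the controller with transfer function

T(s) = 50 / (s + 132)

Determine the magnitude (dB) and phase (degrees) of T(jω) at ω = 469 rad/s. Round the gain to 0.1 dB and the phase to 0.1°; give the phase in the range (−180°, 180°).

-19.8 dB, -74.3°

At s = jω = j469:
pole (s+132): 132 + j469 → |·| = √(132²+469²) = √237385 ≈ 487.22, ∠ = arctan(469/132) ≈ 74.28°
|T| = 50 / 487.22 ≈ 0.10262
Gain = 20 log₁₀(0.10262) ≈ -19.78 dB
∠T = 0.00° − 74.28° = -74.28°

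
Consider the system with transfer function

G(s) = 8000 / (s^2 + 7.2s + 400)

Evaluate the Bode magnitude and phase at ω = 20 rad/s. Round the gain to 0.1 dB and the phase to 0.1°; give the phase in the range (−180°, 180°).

At s = jω = j20:
quadratic: (j20)² + 7.2·j20 + 400 = 0 + j144 → |·| ≈ 144, ∠ ≈ 90.00°
|G| = 8000 / 144 ≈ 55.556
Gain = 20 log₁₀(55.556) ≈ 34.89 dB
∠G = 0.00° − 90.00° = -90.00°

34.9 dB, -90.0°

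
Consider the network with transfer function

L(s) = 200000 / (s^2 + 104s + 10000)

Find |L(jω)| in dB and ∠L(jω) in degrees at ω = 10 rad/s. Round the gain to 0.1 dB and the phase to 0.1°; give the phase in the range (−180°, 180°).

At s = jω = j10:
quadratic: (j10)² + 104·j10 + 10000 = 9900 + j1040 → |·| ≈ 9954.5, ∠ ≈ 6.00°
|L| = 200000 / 9954.5 ≈ 20.091
Gain = 20 log₁₀(20.091) ≈ 26.06 dB
∠L = 0.00° − 6.00° = -6.00°

26.1 dB, -6.0°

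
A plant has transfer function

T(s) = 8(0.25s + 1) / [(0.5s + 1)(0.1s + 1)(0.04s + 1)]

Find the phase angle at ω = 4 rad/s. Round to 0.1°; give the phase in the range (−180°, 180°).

At ω = 4 rad/s:
zero (1 + j4·0.25) = 1 + j1 → |·| ≈ 1.4142, ∠ ≈ 45.00°
pole (1 + j4·0.5) = 1 + j2 → |·| ≈ 2.2361, ∠ ≈ 63.43°
pole (1 + j4·0.1) = 1 + j0.4 → |·| ≈ 1.077, ∠ ≈ 21.80°
pole (1 + j4·0.04) = 1 + j0.16 → |·| ≈ 1.0127, ∠ ≈ 9.09°
∠T = (45.00°) − (63.43° + 21.80° + 9.09°) = -49.32°

-49.3°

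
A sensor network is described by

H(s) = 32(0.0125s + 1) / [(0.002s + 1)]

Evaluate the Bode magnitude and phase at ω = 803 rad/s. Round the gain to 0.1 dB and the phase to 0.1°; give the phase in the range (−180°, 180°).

44.6 dB, 26.2°

At ω = 803 rad/s:
zero (1 + j803·0.0125) = 1 + j10.0375 → |·| ≈ 10.087, ∠ ≈ 84.31°
pole (1 + j803·0.002) = 1 + j1.606 → |·| ≈ 1.8919, ∠ ≈ 58.09°
|H| = 32 · 10.087 / (1.8919) ≈ 170.61
Gain = 20 log₁₀(170.61) ≈ 44.64 dB
∠H = (84.31°) − (58.09°) = 26.22°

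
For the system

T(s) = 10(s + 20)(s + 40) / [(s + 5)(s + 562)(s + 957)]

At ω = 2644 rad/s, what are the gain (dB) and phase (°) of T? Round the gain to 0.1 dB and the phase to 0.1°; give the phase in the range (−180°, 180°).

-49.2 dB, -59.3°

At s = jω = j2644:
zero (s+20): 20 + j2644 → |·| = √(20²+2644²) = √6991136 ≈ 2644.1, ∠ = arctan(2644/20) ≈ 89.57°
zero (s+40): 40 + j2644 → |·| = √(40²+2644²) = √6992336 ≈ 2644.3, ∠ = arctan(2644/40) ≈ 89.13°
pole (s+5): 5 + j2644 → |·| = √(5²+2644²) = √6990761 ≈ 2644, ∠ = arctan(2644/5) ≈ 89.89°
pole (s+562): 562 + j2644 → |·| = √(562²+2644²) = √7306580 ≈ 2703.1, ∠ = arctan(2644/562) ≈ 78.00°
pole (s+957): 957 + j2644 → |·| = √(957²+2644²) = √7906585 ≈ 2811.9, ∠ = arctan(2644/957) ≈ 70.10°
|T| = 10 · 6.9918e+06 / 2.0097e+10 ≈ 0.003479
Gain = 20 log₁₀(0.003479) ≈ -49.17 dB
∠T = 178.70° − 237.99° = -59.29°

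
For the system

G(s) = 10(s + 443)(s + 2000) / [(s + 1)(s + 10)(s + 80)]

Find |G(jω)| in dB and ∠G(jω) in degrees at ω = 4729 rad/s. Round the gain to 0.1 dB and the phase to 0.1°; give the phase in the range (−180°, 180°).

-52.7 dB, -117.2°

At s = jω = j4729:
zero (s+443): 443 + j4729 → |·| = √(443²+4729²) = √22559690 ≈ 4749.7, ∠ = arctan(4729/443) ≈ 84.65°
zero (s+2000): 2000 + j4729 → |·| = √(2000²+4729²) = √26363441 ≈ 5134.5, ∠ = arctan(4729/2000) ≈ 67.08°
pole (s+1): 1 + j4729 → |·| = √(1²+4729²) = √22363442 ≈ 4729, ∠ = arctan(4729/1) ≈ 89.99°
pole (s+10): 10 + j4729 → |·| = √(10²+4729²) = √22363541 ≈ 4729, ∠ = arctan(4729/10) ≈ 89.88°
pole (s+80): 80 + j4729 → |·| = √(80²+4729²) = √22369841 ≈ 4729.7, ∠ = arctan(4729/80) ≈ 89.03°
|G| = 10 · 2.4387e+07 / 1.0577e+11 ≈ 0.0023057
Gain = 20 log₁₀(0.0023057) ≈ -52.74 dB
∠G = 151.73° − 268.90° = -117.17°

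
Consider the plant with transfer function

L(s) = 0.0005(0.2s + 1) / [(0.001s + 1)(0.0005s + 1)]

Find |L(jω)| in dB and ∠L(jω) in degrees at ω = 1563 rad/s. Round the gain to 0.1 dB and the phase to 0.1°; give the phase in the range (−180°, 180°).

-23.6 dB, -5.6°

At ω = 1563 rad/s:
zero (1 + j1563·0.2) = 1 + j312.6 → |·| ≈ 312.6, ∠ ≈ 89.82°
pole (1 + j1563·0.001) = 1 + j1.563 → |·| ≈ 1.8555, ∠ ≈ 57.39°
pole (1 + j1563·0.0005) = 1 + j0.7815 → |·| ≈ 1.2692, ∠ ≈ 38.01°
|L| = 0.0005 · 312.6 / (1.8555 · 1.2692) ≈ 0.066369
Gain = 20 log₁₀(0.066369) ≈ -23.56 dB
∠L = (89.82°) − (57.39° + 38.01°) = -5.58°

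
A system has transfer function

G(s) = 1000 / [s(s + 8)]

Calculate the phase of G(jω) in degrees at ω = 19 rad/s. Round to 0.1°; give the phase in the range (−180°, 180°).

-157.2°

At s = jω = j19:
pole (s+8): 8 + j19 → |·| = √(8²+19²) = √425 ≈ 20.616, ∠ = arctan(19/8) ≈ 67.17°
pole at origin: |s| = 19, ∠ = 90.00° (in denominator)
∠G = 0.00° − 157.17° = -157.17°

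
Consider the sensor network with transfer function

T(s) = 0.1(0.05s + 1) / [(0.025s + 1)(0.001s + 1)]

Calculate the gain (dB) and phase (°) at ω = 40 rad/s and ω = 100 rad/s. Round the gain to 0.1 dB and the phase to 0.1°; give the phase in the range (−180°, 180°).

ω = 40: -16.0 dB, 16.1°; ω = 100: -14.5 dB, 4.8°

At ω = 40 rad/s:
zero (1 + j40·0.05) = 1 + j2 → |·| ≈ 2.2361, ∠ ≈ 63.43°
pole (1 + j40·0.025) = 1 + j1 → |·| ≈ 1.4142, ∠ ≈ 45.00°
pole (1 + j40·0.001) = 1 + j0.04 → |·| ≈ 1.0008, ∠ ≈ 2.29°
|T| = 0.1 · 2.2361 / (1.4142 · 1.0008) ≈ 0.15799
Gain = 20 log₁₀(0.15799) ≈ -16.03 dB
∠T = (63.43°) − (45.00° + 2.29°) = 16.14°

At ω = 100 rad/s:
zero (1 + j100·0.05) = 1 + j5 → |·| ≈ 5.099, ∠ ≈ 78.69°
pole (1 + j100·0.025) = 1 + j2.5 → |·| ≈ 2.6926, ∠ ≈ 68.20°
pole (1 + j100·0.001) = 1 + j0.1 → |·| ≈ 1.005, ∠ ≈ 5.71°
|T| = 0.1 · 5.099 / (2.6926 · 1.005) ≈ 0.18843
Gain = 20 log₁₀(0.18843) ≈ -14.50 dB
∠T = (78.69°) − (68.20° + 5.71°) = 4.78°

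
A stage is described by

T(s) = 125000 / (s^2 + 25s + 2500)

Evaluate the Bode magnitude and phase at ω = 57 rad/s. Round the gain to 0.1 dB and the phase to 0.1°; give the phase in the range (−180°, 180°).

37.8 dB, -117.7°

At s = jω = j57:
quadratic: (j57)² + 25·j57 + 2500 = -749 + j1425 → |·| ≈ 1609.9, ∠ ≈ 117.73°
|T| = 125000 / 1609.9 ≈ 77.645
Gain = 20 log₁₀(77.645) ≈ 37.80 dB
∠T = 0.00° − 117.73° = -117.73°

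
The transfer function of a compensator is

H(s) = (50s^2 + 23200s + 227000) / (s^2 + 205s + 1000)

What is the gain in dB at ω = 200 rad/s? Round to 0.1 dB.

Substitute s = j200:
Numerator: 50(j200)^2 + 23200(j200) + 227000 = -1773000 + j4640000
Denominator: (j200)^2 + 205(j200) + 1000 = -39000 + j41000
|N| = √(1773000² + 4640000²) ≈ 4.9672e+06, ∠N ≈ 110.91°
|D| = √(39000² + 41000²) ≈ 56586, ∠D ≈ 133.57°
|H| = 4.9672e+06 / 56586 ≈ 87.781
Gain = 20 log₁₀(87.781) ≈ 38.87 dB

38.9 dB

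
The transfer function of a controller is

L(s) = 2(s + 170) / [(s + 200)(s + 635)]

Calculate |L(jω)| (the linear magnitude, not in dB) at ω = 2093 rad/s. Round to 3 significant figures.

At s = jω = j2093:
zero (s+170): 170 + j2093 → |·| = √(170²+2093²) = √4409549 ≈ 2099.9, ∠ = arctan(2093/170) ≈ 85.36°
pole (s+200): 200 + j2093 → |·| = √(200²+2093²) = √4420649 ≈ 2102.5, ∠ = arctan(2093/200) ≈ 84.54°
pole (s+635): 635 + j2093 → |·| = √(635²+2093²) = √4783874 ≈ 2187.2, ∠ = arctan(2093/635) ≈ 73.12°
|L| = 2 · 2099.9 / 4.5986e+06 ≈ 0.00091328

0.000913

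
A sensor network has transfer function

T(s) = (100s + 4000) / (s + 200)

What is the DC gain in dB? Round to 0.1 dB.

26.0 dB

T(0) = 4000 / 200 = 20
20 log₁₀(20) ≈ 26.02 dB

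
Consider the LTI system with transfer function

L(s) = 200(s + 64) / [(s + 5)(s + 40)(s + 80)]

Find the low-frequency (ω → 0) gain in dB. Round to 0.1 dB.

-1.9 dB

L(0) = 200·64 / (5·40·80) = 0.8
20 log₁₀(0.8) ≈ -1.94 dB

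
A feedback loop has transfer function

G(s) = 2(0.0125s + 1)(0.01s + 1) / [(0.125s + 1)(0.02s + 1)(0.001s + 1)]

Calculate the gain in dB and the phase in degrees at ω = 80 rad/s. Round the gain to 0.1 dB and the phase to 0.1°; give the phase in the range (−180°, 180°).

-14.4 dB, -63.2°

At ω = 80 rad/s:
zero (1 + j80·0.0125) = 1 + j1 → |·| ≈ 1.4142, ∠ ≈ 45.00°
zero (1 + j80·0.01) = 1 + j0.8 → |·| ≈ 1.2806, ∠ ≈ 38.66°
pole (1 + j80·0.125) = 1 + j10 → |·| ≈ 10.05, ∠ ≈ 84.29°
pole (1 + j80·0.02) = 1 + j1.6 → |·| ≈ 1.8868, ∠ ≈ 57.99°
pole (1 + j80·0.001) = 1 + j0.08 → |·| ≈ 1.0032, ∠ ≈ 4.57°
|G| = 2 · 1.4142 · 1.2806 / (10.05 · 1.8868 · 1.0032) ≈ 0.1904
Gain = 20 log₁₀(0.1904) ≈ -14.41 dB
∠G = (45.00° + 38.66°) − (84.29° + 57.99° + 4.57°) = -63.19°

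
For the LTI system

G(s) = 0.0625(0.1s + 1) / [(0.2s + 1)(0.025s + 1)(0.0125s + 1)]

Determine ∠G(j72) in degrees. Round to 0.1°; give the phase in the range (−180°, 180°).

-106.9°

At ω = 72 rad/s:
zero (1 + j72·0.1) = 1 + j7.2 → |·| ≈ 7.2691, ∠ ≈ 82.09°
pole (1 + j72·0.2) = 1 + j14.4 → |·| ≈ 14.435, ∠ ≈ 86.03°
pole (1 + j72·0.025) = 1 + j1.8 → |·| ≈ 2.0591, ∠ ≈ 60.95°
pole (1 + j72·0.0125) = 1 + j0.9 → |·| ≈ 1.3454, ∠ ≈ 41.99°
∠G = (82.09°) − (86.03° + 60.95° + 41.99°) = -106.88°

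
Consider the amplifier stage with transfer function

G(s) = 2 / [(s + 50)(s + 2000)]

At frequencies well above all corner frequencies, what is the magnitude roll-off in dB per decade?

-40 dB/decade

Each pole contributes −20 dB/decade at high frequency; each zero contributes +20 dB/decade.
Net: 0 zero(s) − 2 pole(s) → -40 dB/decade.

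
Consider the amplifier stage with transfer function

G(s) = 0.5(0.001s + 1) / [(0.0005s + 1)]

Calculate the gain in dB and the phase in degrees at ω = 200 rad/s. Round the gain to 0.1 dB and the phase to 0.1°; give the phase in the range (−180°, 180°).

At ω = 200 rad/s:
zero (1 + j200·0.001) = 1 + j0.2 → |·| ≈ 1.0198, ∠ ≈ 11.31°
pole (1 + j200·0.0005) = 1 + j0.1 → |·| ≈ 1.005, ∠ ≈ 5.71°
|G| = 0.5 · 1.0198 / (1.005) ≈ 0.50736
Gain = 20 log₁₀(0.50736) ≈ -5.89 dB
∠G = (11.31°) − (5.71°) = 5.60°

-5.9 dB, 5.6°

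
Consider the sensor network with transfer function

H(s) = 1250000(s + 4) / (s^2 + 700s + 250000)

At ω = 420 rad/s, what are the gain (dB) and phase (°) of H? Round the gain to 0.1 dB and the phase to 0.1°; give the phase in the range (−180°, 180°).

At s = jω = j420:
zero (s+4): 4 + j420 → |·| = √(4²+420²) = √176416 ≈ 420.02, ∠ = arctan(420/4) ≈ 89.45°
quadratic: (j420)² + 700·j420 + 250000 = 73600 + j294000 → |·| ≈ 3.0307e+05, ∠ ≈ 75.95°
|H| = 1250000 · 420.02 / 3.0307e+05 ≈ 1732.4
Gain = 20 log₁₀(1732.4) ≈ 64.77 dB
∠H = 89.45° − 75.95° = 13.50°

64.8 dB, 13.5°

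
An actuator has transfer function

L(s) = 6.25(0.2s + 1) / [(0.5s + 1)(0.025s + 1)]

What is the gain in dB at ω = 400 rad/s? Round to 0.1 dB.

-12.1 dB

At ω = 400 rad/s:
zero (1 + j400·0.2) = 1 + j80 → |·| ≈ 80.006, ∠ ≈ 89.28°
pole (1 + j400·0.5) = 1 + j200 → |·| ≈ 200, ∠ ≈ 89.71°
pole (1 + j400·0.025) = 1 + j10 → |·| ≈ 10.05, ∠ ≈ 84.29°
|L| = 6.25 · 80.006 / (200 · 10.05) ≈ 0.24877
Gain = 20 log₁₀(0.24877) ≈ -12.08 dB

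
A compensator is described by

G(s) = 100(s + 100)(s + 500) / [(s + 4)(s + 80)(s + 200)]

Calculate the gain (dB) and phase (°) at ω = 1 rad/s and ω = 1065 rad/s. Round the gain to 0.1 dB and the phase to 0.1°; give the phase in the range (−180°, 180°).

ω = 1: 37.6 dB, -14.4°; ω = 1065: -19.8 dB, -105.4°

At s = jω = j1:
zero (s+100): 100 + j1 → |·| = √(100²+1²) = √10001 ≈ 100, ∠ = arctan(1/100) ≈ 0.57°
zero (s+500): 500 + j1 → |·| = √(500²+1²) = √250001 ≈ 500, ∠ = arctan(1/500) ≈ 0.11°
pole (s+4): 4 + j1 → |·| = √(4²+1²) = √17 ≈ 4.1231, ∠ = arctan(1/4) ≈ 14.04°
pole (s+80): 80 + j1 → |·| = √(80²+1²) = √6401 ≈ 80.006, ∠ = arctan(1/80) ≈ 0.72°
pole (s+200): 200 + j1 → |·| = √(200²+1²) = √40001 ≈ 200, ∠ = arctan(1/200) ≈ 0.29°
|G| = 100 · 50000 / 65975 ≈ 75.786
Gain = 20 log₁₀(75.786) ≈ 37.59 dB
∠G = 0.68° − 15.05° = -14.37°

At s = jω = j1065:
zero (s+100): 100 + j1065 → |·| = √(100²+1065²) = √1144225 ≈ 1069.7, ∠ = arctan(1065/100) ≈ 84.64°
zero (s+500): 500 + j1065 → |·| = √(500²+1065²) = √1384225 ≈ 1176.5, ∠ = arctan(1065/500) ≈ 64.85°
pole (s+4): 4 + j1065 → |·| = √(4²+1065²) = √1134241 ≈ 1065, ∠ = arctan(1065/4) ≈ 89.78°
pole (s+80): 80 + j1065 → |·| = √(80²+1065²) = √1140625 ≈ 1068, ∠ = arctan(1065/80) ≈ 85.70°
pole (s+200): 200 + j1065 → |·| = √(200²+1065²) = √1174225 ≈ 1083.6, ∠ = arctan(1065/200) ≈ 79.36°
|G| = 100 · 1.2585e+06 / 1.2325e+09 ≈ 0.10211
Gain = 20 log₁₀(0.10211) ≈ -19.82 dB
∠G = 149.49° − 254.84° = -105.35°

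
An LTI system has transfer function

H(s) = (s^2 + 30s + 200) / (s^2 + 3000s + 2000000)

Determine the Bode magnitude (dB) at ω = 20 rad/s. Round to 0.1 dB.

Substitute s = j20:
Numerator: (j20)^2 + 30(j20) + 200 = -200 + j600
Denominator: (j20)^2 + 3000(j20) + 2000000 = 1999600 + j60000
|N| = √(200² + 600²) ≈ 632.46, ∠N ≈ 108.43°
|D| = √(1999600² + 60000²) ≈ 2.0005e+06, ∠D ≈ 1.72°
|H| = 632.46 / 2.0005e+06 ≈ 0.00031615
Gain = 20 log₁₀(0.00031615) ≈ -70.00 dB

-70.0 dB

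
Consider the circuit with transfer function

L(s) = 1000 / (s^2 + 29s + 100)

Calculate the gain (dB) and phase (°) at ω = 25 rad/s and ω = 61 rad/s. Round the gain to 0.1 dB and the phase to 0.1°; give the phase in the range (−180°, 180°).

ω = 25: 1.0 dB, -125.9°; ω = 61: -12.1 dB, -154.0°

Substitute s = j25:
Numerator: 1000 = 1000 + j0
Denominator: (j25)^2 + 29(j25) + 100 = -525 + j725
|N| = √(1000² + 0²) ≈ 1000, ∠N ≈ 0.00°
|D| = √(525² + 725²) ≈ 895.13, ∠D ≈ 125.91°
|L| = 1000 / 895.13 ≈ 1.1172
Gain = 20 log₁₀(1.1172) ≈ 0.96 dB
∠L = 0.00° − 125.91° = -125.91°

Substitute s = j61:
Numerator: 1000 = 1000 + j0
Denominator: (j61)^2 + 29(j61) + 100 = -3621 + j1769
|N| = √(1000² + 0²) ≈ 1000, ∠N ≈ 0.00°
|D| = √(3621² + 1769²) ≈ 4030, ∠D ≈ 153.96°
|L| = 1000 / 4030 ≈ 0.24814
Gain = 20 log₁₀(0.24814) ≈ -12.11 dB
∠L = 0.00° − 153.96° = -153.96°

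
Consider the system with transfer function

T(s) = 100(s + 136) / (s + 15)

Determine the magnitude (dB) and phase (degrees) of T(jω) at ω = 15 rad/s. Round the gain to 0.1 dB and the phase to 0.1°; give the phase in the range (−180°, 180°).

At s = jω = j15:
zero (s+136): 136 + j15 → |·| = √(136²+15²) = √18721 ≈ 136.82, ∠ = arctan(15/136) ≈ 6.29°
pole (s+15): 15 + j15 → |·| = √(15²+15²) = √450 ≈ 21.213, ∠ = arctan(15/15) ≈ 45.00°
|T| = 100 · 136.82 / 21.213 ≈ 644.98
Gain = 20 log₁₀(644.98) ≈ 56.19 dB
∠T = 6.29° − 45.00° = -38.71°

56.2 dB, -38.7°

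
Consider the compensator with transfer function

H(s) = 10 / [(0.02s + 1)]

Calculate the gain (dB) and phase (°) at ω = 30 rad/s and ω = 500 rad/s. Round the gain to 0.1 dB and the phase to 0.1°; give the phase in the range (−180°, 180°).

At ω = 30 rad/s:
pole (1 + j30·0.02) = 1 + j0.6 → |·| ≈ 1.1662, ∠ ≈ 30.96°
|H| = 10 · 1 / (1.1662) ≈ 8.5749
Gain = 20 log₁₀(8.5749) ≈ 18.66 dB
∠H = (0°) − (30.96°) = -30.96°

At ω = 500 rad/s:
pole (1 + j500·0.02) = 1 + j10 → |·| ≈ 10.05, ∠ ≈ 84.29°
|H| = 10 · 1 / (10.05) ≈ 0.99502
Gain = 20 log₁₀(0.99502) ≈ -0.04 dB
∠H = (0°) − (84.29°) = -84.29°

ω = 30: 18.7 dB, -31.0°; ω = 500: -0.0 dB, -84.3°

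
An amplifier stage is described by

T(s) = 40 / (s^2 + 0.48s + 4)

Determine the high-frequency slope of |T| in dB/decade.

Each pole contributes −20 dB/decade at high frequency; each zero contributes +20 dB/decade.
Net: 0 zero(s) − 2 pole(s) → -40 dB/decade.

-40 dB/decade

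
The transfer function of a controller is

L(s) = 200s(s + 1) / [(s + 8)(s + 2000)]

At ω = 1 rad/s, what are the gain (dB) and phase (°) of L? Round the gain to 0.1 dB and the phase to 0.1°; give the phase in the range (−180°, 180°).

-35.1 dB, 127.8°

At s = jω = j1:
zero (s+1): 1 + j1 → |·| = √(1²+1²) = √2 ≈ 1.4142, ∠ = arctan(1/1) ≈ 45.00°
zero at origin: s = j1 → |·| = 1, ∠ = 90.00°
pole (s+8): 8 + j1 → |·| = √(8²+1²) = √65 ≈ 8.0623, ∠ = arctan(1/8) ≈ 7.13°
pole (s+2000): 2000 + j1 → |·| = √(2000²+1²) = √4000001 ≈ 2000, ∠ = arctan(1/2000) ≈ 0.03°
|L| = 200 · 1.4142 / 16125 ≈ 0.01754
Gain = 20 log₁₀(0.01754) ≈ -35.12 dB
∠L = 135.00° − 7.16° = 127.84°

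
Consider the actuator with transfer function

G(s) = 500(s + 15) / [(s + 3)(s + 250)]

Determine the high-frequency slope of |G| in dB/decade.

Each pole contributes −20 dB/decade at high frequency; each zero contributes +20 dB/decade.
Net: 1 zero(s) − 2 pole(s) → -20 dB/decade.

-20 dB/decade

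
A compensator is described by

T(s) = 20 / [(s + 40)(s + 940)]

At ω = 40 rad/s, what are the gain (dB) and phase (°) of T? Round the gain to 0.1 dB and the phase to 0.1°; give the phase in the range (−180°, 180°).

-68.5 dB, -47.4°

At s = jω = j40:
pole (s+40): 40 + j40 → |·| = √(40²+40²) = √3200 ≈ 56.569, ∠ = arctan(40/40) ≈ 45.00°
pole (s+940): 940 + j40 → |·| = √(940²+40²) = √885200 ≈ 940.85, ∠ = arctan(40/940) ≈ 2.44°
|T| = 20 / 53223 ≈ 0.00037578
Gain = 20 log₁₀(0.00037578) ≈ -68.50 dB
∠T = 0.00° − 47.44° = -47.44°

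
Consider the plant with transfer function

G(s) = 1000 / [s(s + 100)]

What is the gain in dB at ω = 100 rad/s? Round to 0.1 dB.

-23.0 dB

At s = jω = j100:
pole (s+100): 100 + j100 → |·| = √(100²+100²) = √20000 ≈ 141.42, ∠ = arctan(100/100) ≈ 45.00°
pole at origin: |s| = 100, ∠ = 90.00° (in denominator)
|G| = 1000 / 14142 ≈ 0.070711
Gain = 20 log₁₀(0.070711) ≈ -23.01 dB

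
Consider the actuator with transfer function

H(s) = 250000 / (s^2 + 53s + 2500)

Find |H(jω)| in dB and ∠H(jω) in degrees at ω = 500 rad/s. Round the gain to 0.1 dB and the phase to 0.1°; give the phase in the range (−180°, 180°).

At s = jω = j500:
quadratic: (j500)² + 53·j500 + 2500 = -247500 + j26500 → |·| ≈ 2.4891e+05, ∠ ≈ 173.89°
|H| = 250000 / 2.4891e+05 ≈ 1.0044
Gain = 20 log₁₀(1.0044) ≈ 0.04 dB
∠H = 0.00° − 173.89° = -173.89°

0.0 dB, -173.9°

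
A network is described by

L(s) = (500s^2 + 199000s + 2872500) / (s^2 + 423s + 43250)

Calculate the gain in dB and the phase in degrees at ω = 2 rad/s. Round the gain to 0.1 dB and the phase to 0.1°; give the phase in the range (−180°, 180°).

36.5 dB, 6.8°

Substitute s = j2:
Numerator: 500(j2)^2 + 199000(j2) + 2872500 = 2870500 + j398000
Denominator: (j2)^2 + 423(j2) + 43250 = 43246 + j846
|N| = √(2870500² + 398000²) ≈ 2.898e+06, ∠N ≈ 7.89°
|D| = √(43246² + 846²) ≈ 43254, ∠D ≈ 1.12°
|L| = 2.898e+06 / 43254 ≈ 67
Gain = 20 log₁₀(67) ≈ 36.52 dB
∠L = 7.89° − 1.12° = 6.77°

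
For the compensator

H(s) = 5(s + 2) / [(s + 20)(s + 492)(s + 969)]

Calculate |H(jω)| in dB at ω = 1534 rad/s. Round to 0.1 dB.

At s = jω = j1534:
zero (s+2): 2 + j1534 → |·| = √(2²+1534²) = √2353160 ≈ 1534, ∠ = arctan(1534/2) ≈ 89.93°
pole (s+20): 20 + j1534 → |·| = √(20²+1534²) = √2353556 ≈ 1534.1, ∠ = arctan(1534/20) ≈ 89.25°
pole (s+492): 492 + j1534 → |·| = √(492²+1534²) = √2595220 ≈ 1611, ∠ = arctan(1534/492) ≈ 72.22°
pole (s+969): 969 + j1534 → |·| = √(969²+1534²) = √3292117 ≈ 1814.4, ∠ = arctan(1534/969) ≈ 57.72°
|H| = 5 · 1534 / 4.4842e+09 ≈ 1.7105e-06
Gain = 20 log₁₀(1.7105e-06) ≈ -115.34 dB

-115.3 dB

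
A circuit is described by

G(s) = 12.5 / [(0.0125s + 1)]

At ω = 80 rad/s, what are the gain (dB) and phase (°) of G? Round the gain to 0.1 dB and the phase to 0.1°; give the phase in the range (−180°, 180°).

At ω = 80 rad/s:
pole (1 + j80·0.0125) = 1 + j1 → |·| ≈ 1.4142, ∠ ≈ 45.00°
|G| = 12.5 · 1 / (1.4142) ≈ 8.8389
Gain = 20 log₁₀(8.8389) ≈ 18.93 dB
∠G = (0°) − (45.00°) = -45.00°

18.9 dB, -45.0°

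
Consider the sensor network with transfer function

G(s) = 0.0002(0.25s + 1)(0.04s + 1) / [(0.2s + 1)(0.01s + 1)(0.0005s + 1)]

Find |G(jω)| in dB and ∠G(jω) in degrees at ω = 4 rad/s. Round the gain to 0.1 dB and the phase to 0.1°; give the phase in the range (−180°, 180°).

At ω = 4 rad/s:
zero (1 + j4·0.25) = 1 + j1 → |·| ≈ 1.4142, ∠ ≈ 45.00°
zero (1 + j4·0.04) = 1 + j0.16 → |·| ≈ 1.0127, ∠ ≈ 9.09°
pole (1 + j4·0.2) = 1 + j0.8 → |·| ≈ 1.2806, ∠ ≈ 38.66°
pole (1 + j4·0.01) = 1 + j0.04 → |·| ≈ 1.0008, ∠ ≈ 2.29°
pole (1 + j4·0.0005) = 1 + j0.002 → |·| ≈ 1, ∠ ≈ 0.11°
|G| = 0.0002 · 1.4142 · 1.0127 / (1.2806 · 1.0008 · 1) ≈ 0.00022349
Gain = 20 log₁₀(0.00022349) ≈ -73.01 dB
∠G = (45.00° + 9.09°) − (38.66° + 2.29° + 0.11°) = 13.03°

-73.0 dB, 13.0°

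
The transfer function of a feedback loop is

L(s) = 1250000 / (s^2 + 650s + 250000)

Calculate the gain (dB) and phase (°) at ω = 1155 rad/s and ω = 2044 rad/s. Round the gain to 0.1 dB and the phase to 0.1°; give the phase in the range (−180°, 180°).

ω = 1155: -0.5 dB, -145.3°; ω = 2044: -10.4 dB, -161.3°

At s = jω = j1155:
quadratic: (j1155)² + 650·j1155 + 250000 = -1084025 + j750750 → |·| ≈ 1.3186e+06, ∠ ≈ 145.30°
|L| = 1250000 / 1.3186e+06 ≈ 0.94798
Gain = 20 log₁₀(0.94798) ≈ -0.46 dB
∠L = 0.00° − 145.30° = -145.30°

At s = jω = j2044:
quadratic: (j2044)² + 650·j2044 + 250000 = -3927936 + j1328600 → |·| ≈ 4.1465e+06, ∠ ≈ 161.31°
|L| = 1250000 / 4.1465e+06 ≈ 0.30146
Gain = 20 log₁₀(0.30146) ≈ -10.42 dB
∠L = 0.00° − 161.31° = -161.31°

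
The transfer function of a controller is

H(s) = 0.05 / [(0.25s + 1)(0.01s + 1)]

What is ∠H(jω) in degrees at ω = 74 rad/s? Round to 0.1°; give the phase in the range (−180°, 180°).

At ω = 74 rad/s:
pole (1 + j74·0.25) = 1 + j18.5 → |·| ≈ 18.527, ∠ ≈ 86.91°
pole (1 + j74·0.01) = 1 + j0.74 → |·| ≈ 1.244, ∠ ≈ 36.50°
∠H = (0°) − (86.91° + 36.50°) = -123.41°

-123.4°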